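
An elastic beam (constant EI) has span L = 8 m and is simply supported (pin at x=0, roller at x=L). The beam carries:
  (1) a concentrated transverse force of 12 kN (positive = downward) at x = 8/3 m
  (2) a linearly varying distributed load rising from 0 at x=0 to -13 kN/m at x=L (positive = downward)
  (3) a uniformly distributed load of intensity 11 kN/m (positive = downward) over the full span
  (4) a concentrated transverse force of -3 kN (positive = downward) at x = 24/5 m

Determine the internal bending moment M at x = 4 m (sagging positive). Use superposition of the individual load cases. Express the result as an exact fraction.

M(4) = 236/5 kN·m

Load 1 — point force P=12 kN at a=8/3 m (b=L-a=16/3):
  M_1 = Pa(L-x)/L  [x>a] = 12·(8/3)·(8-4)/8 = 16 kN·m
Load 2 — triangular load w₀=-13 kN/m (0→w₀ over full span):
  M_2 = w₀Lx/6 - w₀x³/(6L) = (-13)·8·4/6 - (-13)·4³/(6·8) = -52 kN·m
Load 3 — uniform load w=11 kN/m over full span:
  M_3 = wx(L-x)/2 = 11·4·(8-4)/2 = 88 kN·m
Load 4 — point force P=-3 kN at a=24/5 m (b=L-a=16/5):
  M_4 = Pbx/L  [x≤a] = (-3)·(16/5)·4/8 = -24/5 kN·m
Superposition: M = Σ M_i = 236/5 kN·m ≈ 47.200000 kN·m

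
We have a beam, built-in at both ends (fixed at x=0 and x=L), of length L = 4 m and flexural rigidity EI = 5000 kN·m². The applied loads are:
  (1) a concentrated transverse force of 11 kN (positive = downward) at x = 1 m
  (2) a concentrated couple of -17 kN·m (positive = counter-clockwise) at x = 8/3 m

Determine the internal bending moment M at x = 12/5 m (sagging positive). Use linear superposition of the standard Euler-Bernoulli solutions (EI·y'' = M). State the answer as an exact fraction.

M(12/5) = -1739/240 kN·m

Load 1 — point force P=11 kN at a=1 m (b=L-a=3):
  M_1 = Pa²(a+3b)(L-x)/L³ - Pa²b/L²  [x>a] = 11·1²·(1+3·3)·(4-(12/5))/4³ - 11·1²·3/4² = 11/16 kN·m
Load 2 — applied couple M₀=-17 kN·m at a=8/3 m (b=L-a=4/3):
  M_2 = R_Ax - M_A  [x≤a] with R_A=-17/3, M_A=-17/3 = (-17/3)·(12/5) - (-17/3) = -119/15 kN·m
Superposition: M = Σ M_i = -1739/240 kN·m ≈ -7.245833 kN·m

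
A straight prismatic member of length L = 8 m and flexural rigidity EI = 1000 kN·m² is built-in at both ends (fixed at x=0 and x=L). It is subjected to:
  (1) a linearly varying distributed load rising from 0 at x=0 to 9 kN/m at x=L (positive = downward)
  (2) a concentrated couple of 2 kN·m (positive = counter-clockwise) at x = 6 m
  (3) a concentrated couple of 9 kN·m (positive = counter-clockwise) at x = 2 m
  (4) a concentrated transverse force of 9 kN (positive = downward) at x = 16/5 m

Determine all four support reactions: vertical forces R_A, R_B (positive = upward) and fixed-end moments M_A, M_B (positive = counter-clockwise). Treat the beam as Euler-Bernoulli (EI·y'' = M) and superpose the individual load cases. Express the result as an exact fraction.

Load 1 — triangular load w₀=9 kN/m (0→w₀ over full span):
  R_A = 3w₀L/20 = 3·9·8/20 = 54/5 kN
  M_A = w₀L²/30 = 9·8²/30 = 96/5 kN·m
  R_B = 7w₀L/20 = 7·9·8/20 = 126/5 kN
  M_B = -w₀L²/20 = -9·8²/20 = -144/5 kN·m
Load 2 — applied couple M₀=2 kN·m at a=6 m (b=L-a=2):
  R_A = 6M₀ab/L³ = 6·2·6·2/8³ = 9/32 kN
  M_A = M₀b(2a-b)/L² = 2·2·(2·6-2)/8² = 5/8 kN·m
  R_B = -6M₀ab/L³ = -6·2·6·2/8³ = -9/32 kN
  M_B = M₀a(2b-a)/L² = 2·6·(2·2-6)/8² = -3/8 kN·m
Load 3 — applied couple M₀=9 kN·m at a=2 m (b=L-a=6):
  R_A = 6M₀ab/L³ = 6·9·2·6/8³ = 81/64 kN
  M_A = M₀b(2a-b)/L² = 9·6·(2·2-6)/8² = -27/16 kN·m
  R_B = -6M₀ab/L³ = -6·9·2·6/8³ = -81/64 kN
  M_B = M₀a(2b-a)/L² = 9·2·(2·6-2)/8² = 45/16 kN·m
Load 4 — point force P=9 kN at a=16/5 m (b=L-a=24/5):
  R_A = Pb²(3a+b)/L³ = 9·(24/5)²·(3·(16/5)+(24/5))/8³ = 729/125 kN
  M_A = Pab²/L² = 9·(16/5)·(24/5)²/8² = 1296/125 kN·m
  R_B = Pa²(a+3b)/L³ = 9·(16/5)²·((16/5)+3·(24/5))/8³ = 396/125 kN
  M_B = -Pa²b/L² = -9·(16/5)²·(24/5)/8² = -864/125 kN·m
Superposition: R_A = 145431/8000 kN, M_A = 57011/2000 kN·m, R_B = 214569/8000 kN, M_B = -66549/2000 kN·m

R_A = 145431/8000 kN, M_A = 57011/2000 kN·m, R_B = 214569/8000 kN, M_B = -66549/2000 kN·m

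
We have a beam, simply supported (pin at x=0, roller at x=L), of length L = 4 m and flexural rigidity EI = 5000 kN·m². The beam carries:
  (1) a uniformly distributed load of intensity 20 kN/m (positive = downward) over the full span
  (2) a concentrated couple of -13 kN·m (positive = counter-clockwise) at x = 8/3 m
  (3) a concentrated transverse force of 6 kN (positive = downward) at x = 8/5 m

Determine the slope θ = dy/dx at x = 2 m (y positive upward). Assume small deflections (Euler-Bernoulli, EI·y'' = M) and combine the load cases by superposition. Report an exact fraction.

Load 1 — uniform load w=20 kN/m over full span:
  θ_1 = -w(L³-6Lx²+4x³)/(24EI) = -20·(4³-6·4·2²+4·2³)/(24·5000) = 0 rad
Load 2 — applied couple M₀=-13 kN·m at a=8/3 m (b=L-a=4/3):
  θ_2 = (M₀x²/(2L)+C₁)/EI  [x≤a] with C₁=M₀(3b²-L²)/(6L)=52/9 = ((-13)·2²/(2·4)+(52/9))/5000 = -13/90000 rad
Load 3 — point force P=6 kN at a=8/5 m (b=L-a=12/5):
  θ_3 = -Pa(2L²-6Lx+3x²+a²)/(6LEI)  [x>a] = -6·(8/5)·(2·4²-6·4·2+3·2²+(8/5)²)/(6·4·5000) = 9/78125 rad
Superposition: θ = Σ θ_i = -329/11250000 rad ≈ -0.000029 rad

θ(2) = -329/11250000 rad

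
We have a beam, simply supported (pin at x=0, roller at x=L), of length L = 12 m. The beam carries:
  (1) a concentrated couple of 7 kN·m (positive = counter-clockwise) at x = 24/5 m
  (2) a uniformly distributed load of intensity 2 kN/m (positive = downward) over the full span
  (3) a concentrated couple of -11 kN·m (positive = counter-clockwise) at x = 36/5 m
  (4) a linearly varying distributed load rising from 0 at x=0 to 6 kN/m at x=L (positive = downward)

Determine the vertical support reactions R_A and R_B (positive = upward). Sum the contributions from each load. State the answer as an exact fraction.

R_A = 71/3 kN, R_B = 109/3 kN

Load 1 — applied couple M₀=7 kN·m at a=24/5 m (b=L-a=36/5):
  R_A = M₀/L = 7/12 kN
  R_B = -M₀/L = -7/12 kN
Load 2 — uniform load w=2 kN/m over full span:
  R_A = wL/2 = 2·12/2 = 12 kN
  R_B = wL/2 = 2·12/2 = 12 kN
Load 3 — applied couple M₀=-11 kN·m at a=36/5 m (b=L-a=24/5):
  R_A = M₀/L = (-11)/12 = -11/12 kN
  R_B = -M₀/L = -(-11)/12 = 11/12 kN
Load 4 — triangular load w₀=6 kN/m (0→w₀ over full span):
  R_A = w₀L/6 = 6·12/6 = 12 kN
  R_B = w₀L/3 = 6·12/3 = 24 kN
Superposition: R_A = 71/3 kN, R_B = 109/3 kN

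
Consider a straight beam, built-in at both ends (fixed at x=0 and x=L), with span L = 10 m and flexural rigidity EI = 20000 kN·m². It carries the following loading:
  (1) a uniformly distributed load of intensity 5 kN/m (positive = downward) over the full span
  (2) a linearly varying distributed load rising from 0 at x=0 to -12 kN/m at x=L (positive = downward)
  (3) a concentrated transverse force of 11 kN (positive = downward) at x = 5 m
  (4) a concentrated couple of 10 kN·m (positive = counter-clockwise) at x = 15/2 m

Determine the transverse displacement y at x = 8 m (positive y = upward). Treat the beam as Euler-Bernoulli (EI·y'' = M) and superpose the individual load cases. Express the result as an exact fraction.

Load 1 — uniform load w=5 kN/m over full span:
  y_1 = -wx²(L-x)²/(24EI) = -5·8²·(10-8)²/(24·20000) = -1/375 m
Load 2 — triangular load w₀=-12 kN/m (0→w₀ over full span):
  y_2 = -w₀x²(L-x)²(x+2L)/(120LEI) = -(-12)·8²·(10-8)²·(8+2·10)/(120·10·20000) = 56/15625 m
Load 3 — point force P=11 kN at a=5 m (b=L-a=5):
  y_3 = -Pa²(L-x)²(3bL-(3b+a)(L-x))/(6L³EI)  [x>a] = -11·5²·(10-8)²·(3·5·10-(3·5+5)·(10-8))/(6·10³·20000) = -121/120000 m
Load 4 — applied couple M₀=10 kN·m at a=15/2 m (b=L-a=5/2):
  y_4 = (R_Ax³/6 - M_Ax²/2 - M₀(x-a)²/2)/EI  [x>a] with R_A=9/8, M_A=25/8 = ((9/8)·8³/6 - (25/8)·8²/2 - 10·(8-(15/2))²/2)/20000 = -21/80000 m
Superposition: y = Σ y_i = -707/2000000 m ≈ -0.000353 m

y(8) = -707/2000000 m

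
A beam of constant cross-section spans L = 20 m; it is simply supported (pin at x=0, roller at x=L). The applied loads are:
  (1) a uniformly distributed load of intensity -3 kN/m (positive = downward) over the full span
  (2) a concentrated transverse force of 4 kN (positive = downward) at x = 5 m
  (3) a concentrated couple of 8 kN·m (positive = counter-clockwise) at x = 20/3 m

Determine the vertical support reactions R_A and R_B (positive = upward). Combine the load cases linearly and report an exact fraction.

Load 1 — uniform load w=-3 kN/m over full span:
  R_A = wL/2 = (-3)·20/2 = -30 kN
  R_B = wL/2 = (-3)·20/2 = -30 kN
Load 2 — point force P=4 kN at a=5 m (b=L-a=15):
  R_A = Pb/L = 4·15/20 = 3 kN
  R_B = Pa/L = 4·5/20 = 1 kN
Load 3 — applied couple M₀=8 kN·m at a=20/3 m (b=L-a=40/3):
  R_A = M₀/L = 8/20 = 2/5 kN
  R_B = -M₀/L = -8/20 = -2/5 kN
Superposition: R_A = -133/5 kN, R_B = -147/5 kN

R_A = -133/5 kN, R_B = -147/5 kN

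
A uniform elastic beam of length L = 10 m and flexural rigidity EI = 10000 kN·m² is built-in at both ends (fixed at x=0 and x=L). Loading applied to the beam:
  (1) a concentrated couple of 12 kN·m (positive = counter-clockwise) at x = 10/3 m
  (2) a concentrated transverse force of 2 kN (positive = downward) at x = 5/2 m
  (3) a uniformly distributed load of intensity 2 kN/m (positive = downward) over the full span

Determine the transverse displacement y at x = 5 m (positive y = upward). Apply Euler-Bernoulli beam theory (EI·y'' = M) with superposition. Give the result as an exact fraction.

Load 1 — applied couple M₀=12 kN·m at a=10/3 m (b=L-a=20/3):
  y_1 = (R_Ax³/6 - M_Ax²/2 - M₀(x-a)²/2)/EI  [x>a] with R_A=8/5, M_A=0 = ((8/5)·5³/6 - 0·5²/2 - 12·(5-(10/3))²/2)/10000 = 1/600 m
Load 2 — point force P=2 kN at a=5/2 m (b=L-a=15/2):
  y_2 = -Pa²(L-x)²(3bL-(3b+a)(L-x))/(6L³EI)  [x>a] = -2·(5/2)²·(10-5)²·(3·(15/2)·10-(3·(15/2)+(5/2))·(10-5))/(6·10³·10000) = -1/1920 m
Load 3 — uniform load w=2 kN/m over full span:
  y_3 = -wx²(L-x)²/(24EI) = -2·5²·(10-5)²/(24·10000) = -1/192 m
Superposition: y = Σ y_i = -13/3200 m ≈ -0.004063 m

y(5) = -13/3200 m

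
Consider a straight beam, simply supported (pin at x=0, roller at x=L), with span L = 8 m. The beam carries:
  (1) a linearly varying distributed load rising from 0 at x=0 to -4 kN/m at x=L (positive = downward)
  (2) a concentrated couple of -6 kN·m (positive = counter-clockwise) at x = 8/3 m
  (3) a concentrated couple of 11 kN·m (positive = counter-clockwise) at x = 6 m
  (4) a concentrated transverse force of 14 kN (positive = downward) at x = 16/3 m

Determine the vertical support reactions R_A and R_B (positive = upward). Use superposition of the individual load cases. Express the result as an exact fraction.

Load 1 — triangular load w₀=-4 kN/m (0→w₀ over full span):
  R_A = w₀L/6 = (-4)·8/6 = -16/3 kN
  R_B = w₀L/3 = (-4)·8/3 = -32/3 kN
Load 2 — applied couple M₀=-6 kN·m at a=8/3 m (b=L-a=16/3):
  R_A = M₀/L = (-6)/8 = -3/4 kN
  R_B = -M₀/L = -(-6)/8 = 3/4 kN
Load 3 — applied couple M₀=11 kN·m at a=6 m (b=L-a=2):
  R_A = M₀/L = 11/8 kN
  R_B = -M₀/L = -11/8 kN
Load 4 — point force P=14 kN at a=16/3 m (b=L-a=8/3):
  R_A = Pb/L = 14·(8/3)/8 = 14/3 kN
  R_B = Pa/L = 14·(16/3)/8 = 28/3 kN
Superposition: R_A = -1/24 kN, R_B = -47/24 kN

R_A = -1/24 kN, R_B = -47/24 kN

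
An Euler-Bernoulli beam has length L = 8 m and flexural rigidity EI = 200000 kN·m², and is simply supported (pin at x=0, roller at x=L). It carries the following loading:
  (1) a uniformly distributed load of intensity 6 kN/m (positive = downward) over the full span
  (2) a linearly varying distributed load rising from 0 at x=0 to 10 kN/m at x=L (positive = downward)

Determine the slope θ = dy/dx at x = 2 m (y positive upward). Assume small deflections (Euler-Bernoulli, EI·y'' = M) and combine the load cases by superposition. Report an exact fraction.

θ(2) = -2911/3600000 rad

Load 1 — uniform load w=6 kN/m over full span:
  θ_1 = -w(L³-6Lx²+4x³)/(24EI) = -6·(8³-6·8·2²+4·2³)/(24·200000) = -11/25000 rad
Load 2 — triangular load w₀=10 kN/m (0→w₀ over full span):
  θ_2 = -w₀(7L⁴-30L²x²+15x⁴)/(360LEI) = -10·(7·8⁴-30·8²·2²+15·2⁴)/(360·8·200000) = -1327/3600000 rad
Superposition: θ = Σ θ_i = -2911/3600000 rad ≈ -0.000809 rad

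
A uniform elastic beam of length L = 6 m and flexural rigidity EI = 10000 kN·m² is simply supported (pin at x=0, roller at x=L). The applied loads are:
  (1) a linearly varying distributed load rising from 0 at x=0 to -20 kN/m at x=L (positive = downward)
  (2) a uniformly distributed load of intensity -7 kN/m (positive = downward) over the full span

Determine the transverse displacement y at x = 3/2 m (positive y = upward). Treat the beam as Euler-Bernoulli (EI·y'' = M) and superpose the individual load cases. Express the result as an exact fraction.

Load 1 — triangular load w₀=-20 kN/m (0→w₀ over full span):
  y_1 = -w₀x(7L⁴-10L²x²+3x⁴)/(360LEI) = -(-20)·(3/2)·(7·6⁴-10·6²·(3/2)²+3·(3/2)⁴)/(360·6·10000) = 2943/256000 m
Load 2 — uniform load w=-7 kN/m over full span:
  y_2 = -wx(L³-2Lx²+x³)/(24EI) = -(-7)·(3/2)·(6³-2·6·(3/2)²+(3/2)³)/(24·10000) = 10773/1280000 m
Superposition: y = Σ y_i = 1593/80000 m ≈ 0.019912 m

y(3/2) = 1593/80000 m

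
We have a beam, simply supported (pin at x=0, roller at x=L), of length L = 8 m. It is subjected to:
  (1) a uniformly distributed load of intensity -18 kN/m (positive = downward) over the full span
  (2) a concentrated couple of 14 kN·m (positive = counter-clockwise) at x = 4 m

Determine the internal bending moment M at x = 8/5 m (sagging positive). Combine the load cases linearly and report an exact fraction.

M(8/5) = -2234/25 kN·m

Load 1 — uniform load w=-18 kN/m over full span:
  M_1 = wx(L-x)/2 = (-18)·(8/5)·(8-(8/5))/2 = -2304/25 kN·m
Load 2 — applied couple M₀=14 kN·m at a=4 m (b=L-a=4):
  M_2 = M₀x/L  [x≤a] = 14·(8/5)/8 = 14/5 kN·m
Superposition: M = Σ M_i = -2234/25 kN·m ≈ -89.360000 kN·m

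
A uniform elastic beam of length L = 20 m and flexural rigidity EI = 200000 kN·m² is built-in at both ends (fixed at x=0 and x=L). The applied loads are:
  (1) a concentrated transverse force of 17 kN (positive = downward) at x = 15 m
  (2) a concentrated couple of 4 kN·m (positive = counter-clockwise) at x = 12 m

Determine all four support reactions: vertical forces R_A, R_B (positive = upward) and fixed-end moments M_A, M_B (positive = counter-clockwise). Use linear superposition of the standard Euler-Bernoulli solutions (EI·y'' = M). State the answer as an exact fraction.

R_A = 11777/4000 kN, M_A = 6887/400 kN·m, R_B = 56223/4000 kN, M_B = -18933/400 kN·m

Load 1 — point force P=17 kN at a=15 m (b=L-a=5):
  R_A = Pb²(3a+b)/L³ = 17·5²·(3·15+5)/20³ = 85/32 kN
  M_A = Pab²/L² = 17·15·5²/20² = 255/16 kN·m
  R_B = Pa²(a+3b)/L³ = 17·15²·(15+3·5)/20³ = 459/32 kN
  M_B = -Pa²b/L² = -17·15²·5/20² = -765/16 kN·m
Load 2 — applied couple M₀=4 kN·m at a=12 m (b=L-a=8):
  R_A = 6M₀ab/L³ = 6·4·12·8/20³ = 36/125 kN
  M_A = M₀b(2a-b)/L² = 4·8·(2·12-8)/20² = 32/25 kN·m
  R_B = -6M₀ab/L³ = -6·4·12·8/20³ = -36/125 kN
  M_B = M₀a(2b-a)/L² = 4·12·(2·8-12)/20² = 12/25 kN·m
Superposition: R_A = 11777/4000 kN, M_A = 6887/400 kN·m, R_B = 56223/4000 kN, M_B = -18933/400 kN·m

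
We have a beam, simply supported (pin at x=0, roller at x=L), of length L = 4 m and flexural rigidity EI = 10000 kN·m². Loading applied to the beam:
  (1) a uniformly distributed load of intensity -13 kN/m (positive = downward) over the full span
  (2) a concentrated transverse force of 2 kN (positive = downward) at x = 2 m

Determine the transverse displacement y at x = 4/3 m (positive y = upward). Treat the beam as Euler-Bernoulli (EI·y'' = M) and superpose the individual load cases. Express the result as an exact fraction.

Load 1 — uniform load w=-13 kN/m over full span:
  y_1 = -wx(L³-2Lx²+x³)/(24EI) = -(-13)·(4/3)·(4³-2·4·(4/3)²+(4/3)³)/(24·10000) = 572/151875 m
Load 2 — point force P=2 kN at a=2 m (b=L-a=2):
  y_2 = -Pbx(L²-b²-x²)/(6LEI)  [x≤a] = -2·2·(4/3)·(4²-2²-(4/3)²)/(6·4·10000) = -23/101250 m
Superposition: y = Σ y_i = 43/12150 m ≈ 0.003539 m

y(4/3) = 43/12150 m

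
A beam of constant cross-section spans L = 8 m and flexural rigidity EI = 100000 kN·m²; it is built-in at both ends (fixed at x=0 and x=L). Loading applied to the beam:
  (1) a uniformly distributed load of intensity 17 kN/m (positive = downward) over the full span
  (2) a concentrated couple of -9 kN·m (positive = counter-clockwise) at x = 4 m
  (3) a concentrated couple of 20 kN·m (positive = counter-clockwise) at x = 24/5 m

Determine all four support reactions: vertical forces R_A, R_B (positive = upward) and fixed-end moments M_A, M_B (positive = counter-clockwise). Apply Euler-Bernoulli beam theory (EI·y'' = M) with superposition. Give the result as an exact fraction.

R_A = 5593/80 kN, M_A = 5689/60 kN·m, R_B = 5287/80 kN, M_B = -5431/60 kN·m

Load 1 — uniform load w=17 kN/m over full span:
  R_A = wL/2 = 17·8/2 = 68 kN
  M_A = wL²/12 = 17·8²/12 = 272/3 kN·m
  R_B = wL/2 = 17·8/2 = 68 kN
  M_B = -wL²/12 = -17·8²/12 = -272/3 kN·m
Load 2 — applied couple M₀=-9 kN·m at a=4 m (b=L-a=4):
  R_A = 6M₀ab/L³ = 6·(-9)·4·4/8³ = -27/16 kN
  M_A = M₀b(2a-b)/L² = (-9)·4·(2·4-4)/8² = -9/4 kN·m
  R_B = -6M₀ab/L³ = -6·(-9)·4·4/8³ = 27/16 kN
  M_B = M₀a(2b-a)/L² = (-9)·4·(2·4-4)/8² = -9/4 kN·m
Load 3 — applied couple M₀=20 kN·m at a=24/5 m (b=L-a=16/5):
  R_A = 6M₀ab/L³ = 6·20·(24/5)·(16/5)/8³ = 18/5 kN
  M_A = M₀b(2a-b)/L² = 20·(16/5)·(2·(24/5)-(16/5))/8² = 32/5 kN·m
  R_B = -6M₀ab/L³ = -6·20·(24/5)·(16/5)/8³ = -18/5 kN
  M_B = M₀a(2b-a)/L² = 20·(24/5)·(2·(16/5)-(24/5))/8² = 12/5 kN·m
Superposition: R_A = 5593/80 kN, M_A = 5689/60 kN·m, R_B = 5287/80 kN, M_B = -5431/60 kN·m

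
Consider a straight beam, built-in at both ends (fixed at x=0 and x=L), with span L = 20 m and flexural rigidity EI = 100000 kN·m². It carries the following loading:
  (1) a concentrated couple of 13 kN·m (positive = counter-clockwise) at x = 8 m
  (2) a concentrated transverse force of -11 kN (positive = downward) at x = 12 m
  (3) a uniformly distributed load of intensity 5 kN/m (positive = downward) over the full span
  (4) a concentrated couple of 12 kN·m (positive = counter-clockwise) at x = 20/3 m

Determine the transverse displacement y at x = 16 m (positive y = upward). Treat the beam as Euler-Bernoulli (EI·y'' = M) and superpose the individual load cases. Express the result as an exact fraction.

Load 1 — applied couple M₀=13 kN·m at a=8 m (b=L-a=12):
  y_1 = (R_Ax³/6 - M_Ax²/2 - M₀(x-a)²/2)/EI  [x>a] with R_A=117/125, M_A=39/25 = ((117/125)·16³/6 - (39/25)·16²/2 - 13·(16-8)²/2)/100000 = 91/390625 m
Load 2 — point force P=-11 kN at a=12 m (b=L-a=8):
  y_2 = -Pa²(L-x)²(3bL-(3b+a)(L-x))/(6L³EI)  [x>a] = -(-11)·12²·(20-16)²·(3·8·20-(3·8+12)·(20-16))/(6·20³·100000) = 693/390625 m
Load 3 — uniform load w=5 kN/m over full span:
  y_3 = -wx²(L-x)²/(24EI) = -5·16²·(20-16)²/(24·100000) = -16/1875 m
Load 4 — applied couple M₀=12 kN·m at a=20/3 m (b=L-a=40/3):
  y_4 = (R_Ax³/6 - M_Ax²/2 - M₀(x-a)²/2)/EI  [x>a] with R_A=4/5, M_A=0 = ((4/5)·16³/6 - 0·16²/2 - 12·(16-(20/3))²/2)/100000 = 11/46875 m
Superposition: y = Σ y_i = -7373/1171875 m ≈ -0.006292 m

y(16) = -7373/1171875 m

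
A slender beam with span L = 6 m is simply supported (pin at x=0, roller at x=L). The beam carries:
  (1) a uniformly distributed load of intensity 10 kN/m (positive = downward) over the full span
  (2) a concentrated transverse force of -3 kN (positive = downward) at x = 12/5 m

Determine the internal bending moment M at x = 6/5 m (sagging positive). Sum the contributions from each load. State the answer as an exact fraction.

M(6/5) = 666/25 kN·m

Load 1 — uniform load w=10 kN/m over full span:
  M_1 = wx(L-x)/2 = 10·(6/5)·(6-(6/5))/2 = 144/5 kN·m
Load 2 — point force P=-3 kN at a=12/5 m (b=L-a=18/5):
  M_2 = Pbx/L  [x≤a] = (-3)·(18/5)·(6/5)/6 = -54/25 kN·m
Superposition: M = Σ M_i = 666/25 kN·m ≈ 26.640000 kN·m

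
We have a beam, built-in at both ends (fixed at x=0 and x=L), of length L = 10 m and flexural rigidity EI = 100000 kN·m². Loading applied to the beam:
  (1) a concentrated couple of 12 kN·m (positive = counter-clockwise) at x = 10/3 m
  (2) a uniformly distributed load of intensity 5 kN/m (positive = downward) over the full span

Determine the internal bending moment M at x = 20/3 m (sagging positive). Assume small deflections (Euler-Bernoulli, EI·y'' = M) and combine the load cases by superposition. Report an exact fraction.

M(20/3) = 113/9 kN·m

Load 1 — applied couple M₀=12 kN·m at a=10/3 m (b=L-a=20/3):
  M_1 = R_Ax - M_A - M₀  [x>a] with R_A=8/5, M_A=0 = (8/5)·(20/3) - 0 - 12 = -4/3 kN·m
Load 2 — uniform load w=5 kN/m over full span:
  M_2 = wLx/2 - wL²/12 - wx²/2 = 5·10·(20/3)/2 - 5·10²/12 - 5·(20/3)²/2 = 125/9 kN·m
Superposition: M = Σ M_i = 113/9 kN·m ≈ 12.555556 kN·m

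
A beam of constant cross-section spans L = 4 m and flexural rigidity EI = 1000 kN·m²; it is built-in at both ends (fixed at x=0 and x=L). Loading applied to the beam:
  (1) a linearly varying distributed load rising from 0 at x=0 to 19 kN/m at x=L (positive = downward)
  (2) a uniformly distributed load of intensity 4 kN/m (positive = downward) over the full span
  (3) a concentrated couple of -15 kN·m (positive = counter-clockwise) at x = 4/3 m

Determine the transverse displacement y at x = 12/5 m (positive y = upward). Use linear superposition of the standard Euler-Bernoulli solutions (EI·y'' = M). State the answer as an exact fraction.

y(12/5) = -67468/5859375 m

Load 1 — triangular load w₀=19 kN/m (0→w₀ over full span):
  y_1 = -w₀x²(L-x)²(x+2L)/(120LEI) = -19·(12/5)²·(4-(12/5))²·((12/5)+2·4)/(120·4·1000) = -11856/1953125 m
Load 2 — uniform load w=4 kN/m over full span:
  y_2 = -wx²(L-x)²/(24EI) = -4·(12/5)²·(4-(12/5))²/(24·1000) = -192/78125 m
Load 3 — applied couple M₀=-15 kN·m at a=4/3 m (b=L-a=8/3):
  y_3 = (R_Ax³/6 - M_Ax²/2 - M₀(x-a)²/2)/EI  [x>a] with R_A=-5, M_A=0 = ((-5)·(12/5)³/6 - 0·(12/5)²/2 - (-15)·((12/5)-(4/3))²/2)/1000 = -28/9375 m
Superposition: y = Σ y_i = -67468/5859375 m ≈ -0.011515 m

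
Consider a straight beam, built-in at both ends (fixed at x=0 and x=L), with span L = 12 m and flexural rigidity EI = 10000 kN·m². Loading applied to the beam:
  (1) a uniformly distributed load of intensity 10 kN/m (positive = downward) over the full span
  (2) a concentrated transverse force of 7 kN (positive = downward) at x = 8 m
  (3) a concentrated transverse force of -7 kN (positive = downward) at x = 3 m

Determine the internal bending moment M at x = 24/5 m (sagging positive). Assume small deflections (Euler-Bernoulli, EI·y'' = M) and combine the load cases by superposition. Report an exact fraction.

Load 1 — uniform load w=10 kN/m over full span:
  M_1 = wLx/2 - wL²/12 - wx²/2 = 10·12·(24/5)/2 - 10·12²/12 - 10·(24/5)²/2 = 264/5 kN·m
Load 2 — point force P=7 kN at a=8 m (b=L-a=4):
  M_2 = Pb²(3a+b)x/L³ - Pab²/L²  [x≤a] = 7·4²·(3·8+4)·(24/5)/12³ - 7·8·4²/12² = 112/45 kN·m
Load 3 — point force P=-7 kN at a=3 m (b=L-a=9):
  M_3 = Pa²(a+3b)(L-x)/L³ - Pa²b/L²  [x>a] = (-7)·3²·(3+3·9)·(12-(24/5))/12³ - (-7)·3²·9/12² = -63/16 kN·m
Superposition: M = Σ M_i = 36973/720 kN·m ≈ 51.351389 kN·m

M(24/5) = 36973/720 kN·m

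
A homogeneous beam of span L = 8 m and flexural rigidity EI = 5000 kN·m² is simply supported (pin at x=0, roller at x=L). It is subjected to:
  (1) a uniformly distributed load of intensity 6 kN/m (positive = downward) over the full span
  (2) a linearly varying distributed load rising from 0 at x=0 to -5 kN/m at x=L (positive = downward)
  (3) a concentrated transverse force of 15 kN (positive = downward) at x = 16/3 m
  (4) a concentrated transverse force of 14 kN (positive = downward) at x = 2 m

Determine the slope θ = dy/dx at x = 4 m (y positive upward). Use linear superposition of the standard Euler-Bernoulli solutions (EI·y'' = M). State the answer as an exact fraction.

Load 1 — uniform load w=6 kN/m over full span:
  θ_1 = -w(L³-6Lx²+4x³)/(24EI) = -6·(8³-6·8·4²+4·4³)/(24·5000) = 0 rad
Load 2 — triangular load w₀=-5 kN/m (0→w₀ over full span):
  θ_2 = -w₀(7L⁴-30L²x²+15x⁴)/(360LEI) = -(-5)·(7·8⁴-30·8²·4²+15·4⁴)/(360·8·5000) = 7/11250 rad
Load 3 — point force P=15 kN at a=16/3 m (b=L-a=8/3):
  θ_3 = -Pb(L²-b²-3x²)/(6LEI)  [x≤a] = -15·(8/3)·(8²-(8/3)²-3·4²)/(6·8·5000) = -1/675 rad
Load 4 — point force P=14 kN at a=2 m (b=L-a=6):
  θ_4 = -Pa(2L²-6Lx+3x²+a²)/(6LEI)  [x>a] = -14·2·(2·8²-6·8·4+3·4²+2²)/(6·8·5000) = 7/5000 rad
Superposition: θ = Σ θ_i = 73/135000 rad ≈ 0.000541 rad

θ(4) = 73/135000 rad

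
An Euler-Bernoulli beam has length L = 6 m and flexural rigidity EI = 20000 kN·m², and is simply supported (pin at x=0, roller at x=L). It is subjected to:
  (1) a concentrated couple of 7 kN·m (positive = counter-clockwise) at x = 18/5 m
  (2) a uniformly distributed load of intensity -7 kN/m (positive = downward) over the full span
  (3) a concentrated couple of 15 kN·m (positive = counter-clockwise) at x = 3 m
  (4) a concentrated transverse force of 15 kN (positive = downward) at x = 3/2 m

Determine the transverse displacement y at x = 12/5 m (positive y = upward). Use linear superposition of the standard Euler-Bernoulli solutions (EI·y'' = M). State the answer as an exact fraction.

y(12/5) = 564273/200000000 m

Load 1 — applied couple M₀=7 kN·m at a=18/5 m (b=L-a=12/5):
  y_1 = (M₀x³/(6L)+C₁x)/EI  [x≤a] with C₁=M₀(3b²-L²)/(6L)=-91/25 = (7·(12/5)³/(6·6)+(-91/25)·(12/5))/20000 = -189/625000 m
Load 2 — uniform load w=-7 kN/m over full span:
  y_2 = -wx(L³-2Lx²+x³)/(24EI) = -(-7)·(12/5)·(6³-2·6·(12/5)²+(12/5)³)/(24·20000) = 17577/3125000 m
Load 3 — applied couple M₀=15 kN·m at a=3 m (b=L-a=3):
  y_3 = (M₀x³/(6L)+C₁x)/EI  [x≤a] with C₁=M₀(3b²-L²)/(6L)=-15/4 = (15·(12/5)³/(6·6)+(-15/4)·(12/5))/20000 = -81/500000 m
Load 4 — point force P=15 kN at a=3/2 m (b=L-a=9/2):
  y_4 = -Pa(L-x)(2Lx-a²-x²)/(6LEI)  [x>a] = -15·(3/2)·(6-(12/5))·(2·6·(12/5)-(3/2)²-(12/5)²)/(6·6·20000) = -18711/8000000 m
Superposition: y = Σ y_i = 564273/200000000 m ≈ 0.002821 m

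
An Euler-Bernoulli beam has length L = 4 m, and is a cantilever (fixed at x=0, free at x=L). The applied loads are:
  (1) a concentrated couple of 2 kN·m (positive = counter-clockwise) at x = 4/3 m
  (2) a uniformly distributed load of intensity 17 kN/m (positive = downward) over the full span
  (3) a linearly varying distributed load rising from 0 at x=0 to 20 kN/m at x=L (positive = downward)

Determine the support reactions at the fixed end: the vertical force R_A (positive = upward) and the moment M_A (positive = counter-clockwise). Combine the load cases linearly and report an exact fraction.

Load 1 — applied couple M₀=2 kN·m at a=4/3 m (b=L-a=8/3):
  R_A = 0 kN
  M_A = -M₀ = -2 kN·m
Load 2 — uniform load w=17 kN/m over full span:
  R_A = wL = 17·4 = 68 kN
  M_A = wL²/2 = 17·4²/2 = 136 kN·m
Load 3 — triangular load w₀=20 kN/m (0→w₀ over full span):
  R_A = w₀L/2 = 20·4/2 = 40 kN
  M_A = w₀L²/3 = 20·4²/3 = 320/3 kN·m
Superposition: R_A = 108 kN, M_A = 722/3 kN·m

R_A = 108 kN, M_A = 722/3 kN·m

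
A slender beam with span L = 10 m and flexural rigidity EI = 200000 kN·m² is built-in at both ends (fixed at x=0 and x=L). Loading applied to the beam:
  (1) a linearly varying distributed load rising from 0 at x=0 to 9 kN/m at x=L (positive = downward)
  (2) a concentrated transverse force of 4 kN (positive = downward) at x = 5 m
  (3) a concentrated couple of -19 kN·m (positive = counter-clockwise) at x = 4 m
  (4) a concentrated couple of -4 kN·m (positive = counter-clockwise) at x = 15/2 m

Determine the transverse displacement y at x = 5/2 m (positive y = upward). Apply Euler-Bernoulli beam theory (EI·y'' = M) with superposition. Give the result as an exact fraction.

Load 1 — triangular load w₀=9 kN/m (0→w₀ over full span):
  y_1 = -w₀x²(L-x)²(x+2L)/(120LEI) = -9·(5/2)²·(10-(5/2))²·((5/2)+2·10)/(120·10·200000) = -243/819200 m
Load 2 — point force P=4 kN at a=5 m (b=L-a=5):
  y_2 = -Pb²x²(3aL-(3a+b)x)/(6L³EI)  [x≤a] = -4·5²·(5/2)²·(3·5·10-(3·5+5)·(5/2))/(6·10³·200000) = -1/19200 m
Load 3 — applied couple M₀=-19 kN·m at a=4 m (b=L-a=6):
  y_3 = (R_Ax³/6 - M_Ax²/2)/EI  [x≤a] with R_A=-342/125, M_A=-57/25 = ((-342/125)·(5/2)³/6 - (-57/25)·(5/2)²/2)/200000 = 0 m
Load 4 — applied couple M₀=-4 kN·m at a=15/2 m (b=L-a=5/2):
  y_4 = (R_Ax³/6 - M_Ax²/2)/EI  [x≤a] with R_A=-9/20, M_A=-5/4 = ((-9/20)·(5/2)³/6 - (-5/4)·(5/2)²/2)/200000 = 7/512000 m
Superposition: y = Σ y_i = -4117/12288000 m ≈ -0.000335 m

y(5/2) = -4117/12288000 m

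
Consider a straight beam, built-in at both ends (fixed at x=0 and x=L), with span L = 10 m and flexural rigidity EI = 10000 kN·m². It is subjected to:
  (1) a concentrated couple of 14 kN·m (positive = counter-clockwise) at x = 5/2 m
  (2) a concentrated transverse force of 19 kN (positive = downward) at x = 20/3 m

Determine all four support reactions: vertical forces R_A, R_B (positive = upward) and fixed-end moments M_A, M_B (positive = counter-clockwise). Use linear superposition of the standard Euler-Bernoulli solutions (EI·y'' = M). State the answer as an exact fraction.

R_A = 7021/1080 kN, M_A = 2473/216 kN·m, R_B = 13499/1080 kN, M_B = -5135/216 kN·m

Load 1 — applied couple M₀=14 kN·m at a=5/2 m (b=L-a=15/2):
  R_A = 6M₀ab/L³ = 6·14·(5/2)·(15/2)/10³ = 63/40 kN
  M_A = M₀b(2a-b)/L² = 14·(15/2)·(2·(5/2)-(15/2))/10² = -21/8 kN·m
  R_B = -6M₀ab/L³ = -6·14·(5/2)·(15/2)/10³ = -63/40 kN
  M_B = M₀a(2b-a)/L² = 14·(5/2)·(2·(15/2)-(5/2))/10² = 35/8 kN·m
Load 2 — point force P=19 kN at a=20/3 m (b=L-a=10/3):
  R_A = Pb²(3a+b)/L³ = 19·(10/3)²·(3·(20/3)+(10/3))/10³ = 133/27 kN
  M_A = Pab²/L² = 19·(20/3)·(10/3)²/10² = 380/27 kN·m
  R_B = Pa²(a+3b)/L³ = 19·(20/3)²·((20/3)+3·(10/3))/10³ = 380/27 kN
  M_B = -Pa²b/L² = -19·(20/3)²·(10/3)/10² = -760/27 kN·m
Superposition: R_A = 7021/1080 kN, M_A = 2473/216 kN·m, R_B = 13499/1080 kN, M_B = -5135/216 kN·m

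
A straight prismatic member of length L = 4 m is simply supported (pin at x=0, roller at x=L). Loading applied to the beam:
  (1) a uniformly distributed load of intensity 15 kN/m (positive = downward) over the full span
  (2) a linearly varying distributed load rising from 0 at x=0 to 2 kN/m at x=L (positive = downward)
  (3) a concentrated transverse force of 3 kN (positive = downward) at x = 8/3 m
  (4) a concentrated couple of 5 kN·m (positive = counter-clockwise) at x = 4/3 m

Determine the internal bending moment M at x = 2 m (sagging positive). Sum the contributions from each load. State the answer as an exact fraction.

M(2) = 63/2 kN·m

Load 1 — uniform load w=15 kN/m over full span:
  M_1 = wx(L-x)/2 = 15·2·(4-2)/2 = 30 kN·m
Load 2 — triangular load w₀=2 kN/m (0→w₀ over full span):
  M_2 = w₀Lx/6 - w₀x³/(6L) = 2·4·2/6 - 2·2³/(6·4) = 2 kN·m
Load 3 — point force P=3 kN at a=8/3 m (b=L-a=4/3):
  M_3 = Pbx/L  [x≤a] = 3·(4/3)·2/4 = 2 kN·m
Load 4 — applied couple M₀=5 kN·m at a=4/3 m (b=L-a=8/3):
  M_4 = M₀x/L - M₀  [x>a] = 5·2/4 - 5 = -5/2 kN·m
Superposition: M = Σ M_i = 63/2 kN·m ≈ 31.500000 kN·m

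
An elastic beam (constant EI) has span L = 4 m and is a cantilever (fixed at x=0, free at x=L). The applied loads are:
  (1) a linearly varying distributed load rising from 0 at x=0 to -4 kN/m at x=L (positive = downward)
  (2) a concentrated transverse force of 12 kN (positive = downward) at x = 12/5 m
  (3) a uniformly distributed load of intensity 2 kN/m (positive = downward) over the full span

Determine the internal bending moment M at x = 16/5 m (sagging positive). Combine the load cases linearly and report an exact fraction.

Load 1 — triangular load w₀=-4 kN/m (0→w₀ over full span):
  M_1 = w₀Lx/2 - w₀L²/3 - w₀x³/(6L) = (-4)·4·(16/5)/2 - (-4)·4²/3 - (-4)·(16/5)³/(6·4) = 448/375 kN·m
Load 2 — point force P=12 kN at a=12/5 m (b=L-a=8/5):
  M_2 = 0  [x>a] = 0 kN·m
Load 3 — uniform load w=2 kN/m over full span:
  M_3 = -w(L-x)²/2 = -2·(4-(16/5))²/2 = -16/25 kN·m
Superposition: M = Σ M_i = 208/375 kN·m ≈ 0.554667 kN·m

M(16/5) = 208/375 kN·m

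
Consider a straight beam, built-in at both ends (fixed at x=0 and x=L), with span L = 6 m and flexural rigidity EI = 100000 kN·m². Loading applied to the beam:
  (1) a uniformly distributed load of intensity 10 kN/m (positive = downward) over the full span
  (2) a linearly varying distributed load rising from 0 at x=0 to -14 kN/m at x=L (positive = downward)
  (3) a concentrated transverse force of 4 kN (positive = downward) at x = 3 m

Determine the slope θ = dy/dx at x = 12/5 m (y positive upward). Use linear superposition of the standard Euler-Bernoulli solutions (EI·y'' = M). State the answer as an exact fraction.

Load 1 — uniform load w=10 kN/m over full span:
  θ_1 = -wx(L-x)(L-2x)/(12EI) = -10·(12/5)·(6-(12/5))·(6-2·(12/5))/(12·100000) = -27/312500 rad
Load 2 — triangular load w₀=-14 kN/m (0→w₀ over full span):
  θ_2 = -w₀(2x(L-x)(L-2x)(x+2L)+x²(L-x)²)/(120LEI) = -(-14)·(2·(12/5)·(6-(12/5))·(6-2·(12/5))·((12/5)+2·6)+(12/5)²·(6-(12/5))²)/(120·6·100000) = 567/7812500 rad
Load 3 — point force P=4 kN at a=3 m (b=L-a=3):
  θ_3 = -Pb²x(2aL-(3a+b)x)/(2L³EI)  [x≤a] = -4·3²·(12/5)·(2·3·6-(3·3+3)·(12/5))/(2·6³·100000) = -9/625000 rad
Superposition: θ = Σ θ_i = -441/15625000 rad ≈ -0.000028 rad

θ(12/5) = -441/15625000 rad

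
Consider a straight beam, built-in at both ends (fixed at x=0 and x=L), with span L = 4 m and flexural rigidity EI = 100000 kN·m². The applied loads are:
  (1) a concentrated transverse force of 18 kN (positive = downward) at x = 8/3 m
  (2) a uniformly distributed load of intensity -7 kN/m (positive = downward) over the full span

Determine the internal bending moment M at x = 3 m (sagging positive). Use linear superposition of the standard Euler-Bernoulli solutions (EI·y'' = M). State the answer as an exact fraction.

Load 1 — point force P=18 kN at a=8/3 m (b=L-a=4/3):
  M_1 = Pa²(a+3b)(L-x)/L³ - Pa²b/L²  [x>a] = 18·(8/3)²·((8/3)+3·(4/3))·(4-3)/4³ - 18·(8/3)²·(4/3)/4² = 8/3 kN·m
Load 2 — uniform load w=-7 kN/m over full span:
  M_2 = wLx/2 - wL²/12 - wx²/2 = (-7)·4·3/2 - (-7)·4²/12 - (-7)·3²/2 = -7/6 kN·m
Superposition: M = Σ M_i = 3/2 kN·m ≈ 1.500000 kN·m

M(3) = 3/2 kN·m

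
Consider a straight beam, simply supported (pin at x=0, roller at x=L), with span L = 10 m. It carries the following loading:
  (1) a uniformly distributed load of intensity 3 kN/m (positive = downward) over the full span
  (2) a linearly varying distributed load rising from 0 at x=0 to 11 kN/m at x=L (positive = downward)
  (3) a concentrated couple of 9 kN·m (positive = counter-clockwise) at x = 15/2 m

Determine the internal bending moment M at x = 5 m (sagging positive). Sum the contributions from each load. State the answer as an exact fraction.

M(5) = 443/4 kN·m

Load 1 — uniform load w=3 kN/m over full span:
  M_1 = wx(L-x)/2 = 3·5·(10-5)/2 = 75/2 kN·m
Load 2 — triangular load w₀=11 kN/m (0→w₀ over full span):
  M_2 = w₀Lx/6 - w₀x³/(6L) = 11·10·5/6 - 11·5³/(6·10) = 275/4 kN·m
Load 3 — applied couple M₀=9 kN·m at a=15/2 m (b=L-a=5/2):
  M_3 = M₀x/L  [x≤a] = 9·5/10 = 9/2 kN·m
Superposition: M = Σ M_i = 443/4 kN·m ≈ 110.750000 kN·m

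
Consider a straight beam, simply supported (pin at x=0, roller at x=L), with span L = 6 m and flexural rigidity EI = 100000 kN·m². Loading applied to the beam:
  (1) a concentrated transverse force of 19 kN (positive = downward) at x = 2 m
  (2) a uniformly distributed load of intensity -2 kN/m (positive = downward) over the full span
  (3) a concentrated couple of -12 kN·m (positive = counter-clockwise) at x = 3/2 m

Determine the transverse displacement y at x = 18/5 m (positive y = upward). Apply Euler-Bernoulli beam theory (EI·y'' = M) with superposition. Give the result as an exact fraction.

Load 1 — point force P=19 kN at a=2 m (b=L-a=4):
  y_1 = -Pa(L-x)(2Lx-a²-x²)/(6LEI)  [x>a] = -19·2·(6-(18/5))·(2·6·(18/5)-2²-(18/5)²)/(6·6·100000) = -779/1171875 m
Load 2 — uniform load w=-2 kN/m over full span:
  y_2 = -wx(L³-2Lx²+x³)/(24EI) = -(-2)·(18/5)·(6³-2·6·(18/5)²+(18/5)³)/(24·100000) = 2511/7812500 m
Load 3 — applied couple M₀=-12 kN·m at a=3/2 m (b=L-a=9/2):
  y_3 = (M₀x³/(6L)-M₀(x-a)²/2+C₁x)/EI  [x>a] with C₁=M₀(3b²-L²)/(6L)=-33/4 = ((-12)·(18/5)³/(6·6)-(-12)·((18/5)-(3/2))²/2+(-33/4)·(18/5))/100000 = -2349/12500000 m
Superposition: y = Σ y_i = -99611/187500000 m ≈ -0.000531 m

y(18/5) = -99611/187500000 m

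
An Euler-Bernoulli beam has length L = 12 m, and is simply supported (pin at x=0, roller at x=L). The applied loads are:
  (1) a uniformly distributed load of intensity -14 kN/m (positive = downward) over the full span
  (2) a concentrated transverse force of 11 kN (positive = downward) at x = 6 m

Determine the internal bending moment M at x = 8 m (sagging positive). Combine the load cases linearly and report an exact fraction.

M(8) = -202 kN·m

Load 1 — uniform load w=-14 kN/m over full span:
  M_1 = wx(L-x)/2 = (-14)·8·(12-8)/2 = -224 kN·m
Load 2 — point force P=11 kN at a=6 m (b=L-a=6):
  M_2 = Pa(L-x)/L  [x>a] = 11·6·(12-8)/12 = 22 kN·m
Superposition: M = Σ M_i = -202 kN·m ≈ -202.000000 kN·m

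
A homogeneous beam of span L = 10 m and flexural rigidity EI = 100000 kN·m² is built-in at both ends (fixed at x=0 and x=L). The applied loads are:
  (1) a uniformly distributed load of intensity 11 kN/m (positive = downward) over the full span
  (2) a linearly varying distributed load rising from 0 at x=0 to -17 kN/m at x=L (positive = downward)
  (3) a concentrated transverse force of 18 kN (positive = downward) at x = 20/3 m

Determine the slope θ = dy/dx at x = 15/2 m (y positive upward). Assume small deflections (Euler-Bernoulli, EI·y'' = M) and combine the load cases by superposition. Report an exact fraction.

Load 1 — uniform load w=11 kN/m over full span:
  θ_1 = -wx(L-x)(L-2x)/(12EI) = -11·(15/2)·(10-(15/2))·(10-2·(15/2))/(12·100000) = 11/12800 rad
Load 2 — triangular load w₀=-17 kN/m (0→w₀ over full span):
  θ_2 = -w₀(2x(L-x)(L-2x)(x+2L)+x²(L-x)²)/(120LEI) = -(-17)·(2·(15/2)·(10-(15/2))·(10-2·(15/2))·((15/2)+2·10)+(15/2)²·(10-(15/2))²)/(120·10·100000) = -697/1024000 rad
Load 3 — point force P=18 kN at a=20/3 m (b=L-a=10/3):
  θ_3 = Pa²(L-x)(2bL-(3b+a)(L-x))/(2L³EI)  [x>a] = 18·(20/3)²·(10-(15/2))·(2·(10/3)·10-(3·(10/3)+(20/3))·(10-(15/2)))/(2·10³·100000) = 1/4000 rad
Superposition: θ = Σ θ_i = 439/1024000 rad ≈ 0.000429 rad

θ(15/2) = 439/1024000 rad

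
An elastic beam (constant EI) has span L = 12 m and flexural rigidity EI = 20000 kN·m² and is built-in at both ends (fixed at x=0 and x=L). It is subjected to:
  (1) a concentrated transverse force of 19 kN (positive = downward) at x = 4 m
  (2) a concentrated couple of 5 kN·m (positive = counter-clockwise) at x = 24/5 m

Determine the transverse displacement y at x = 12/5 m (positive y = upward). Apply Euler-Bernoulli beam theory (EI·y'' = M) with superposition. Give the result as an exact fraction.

Load 1 — point force P=19 kN at a=4 m (b=L-a=8):
  y_1 = -Pb²x²(3aL-(3a+b)x)/(6L³EI)  [x≤a] = -19·8²·(12/5)²·(3·4·12-(3·4+8)·(12/5))/(6·12³·20000) = -152/46875 m
Load 2 — applied couple M₀=5 kN·m at a=24/5 m (b=L-a=36/5):
  y_2 = (R_Ax³/6 - M_Ax²/2)/EI  [x≤a] with R_A=3/5, M_A=3/5 = ((3/5)·(12/5)³/6 - (3/5)·(12/5)²/2)/20000 = -27/1562500 m
Superposition: y = Σ y_i = -15281/4687500 m ≈ -0.003260 m

y(12/5) = -15281/4687500 m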